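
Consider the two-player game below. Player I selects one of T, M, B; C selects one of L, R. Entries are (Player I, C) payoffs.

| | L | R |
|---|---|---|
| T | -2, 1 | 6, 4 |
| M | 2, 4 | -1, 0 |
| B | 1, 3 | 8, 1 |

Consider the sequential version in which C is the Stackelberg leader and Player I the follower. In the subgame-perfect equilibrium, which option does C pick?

Backward induction with C moving first.
- L → Player I plays M (best of -2, 2, 1); C gets 4.
- R → Player I plays B (best of 6, -1, 8); C gets 1.
Maximizing over 4, 1, C chooses L. Subgame-perfect outcome: (M, L) with payoffs (2, 4).

L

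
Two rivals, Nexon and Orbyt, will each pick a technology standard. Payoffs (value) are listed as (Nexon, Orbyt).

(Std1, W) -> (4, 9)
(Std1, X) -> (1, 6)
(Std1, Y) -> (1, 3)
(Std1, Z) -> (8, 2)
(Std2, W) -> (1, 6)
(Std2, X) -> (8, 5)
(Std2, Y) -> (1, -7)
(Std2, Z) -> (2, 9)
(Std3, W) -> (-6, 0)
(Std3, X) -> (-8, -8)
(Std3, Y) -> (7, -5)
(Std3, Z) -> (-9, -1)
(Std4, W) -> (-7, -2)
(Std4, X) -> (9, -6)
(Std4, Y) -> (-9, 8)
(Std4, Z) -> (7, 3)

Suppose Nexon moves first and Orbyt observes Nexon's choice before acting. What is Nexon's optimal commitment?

Backward induction with Nexon moving first.
- Std1 → Orbyt plays W (best of 9, 6, 3, 2); Nexon gets 4.
- Std2 → Orbyt plays Z (best of 6, 5, -7, 9); Nexon gets 2.
- Std3 → Orbyt plays W (best of 0, -8, -5, -1); Nexon gets -6.
- Std4 → Orbyt plays Y (best of -2, -6, 8, 3); Nexon gets -9.
Nexon's induced payoffs are 4, 2, -6, -9, so Nexon commits to Std1. Subgame-perfect outcome: (Std1, W) with payoffs (4, 9).

Std1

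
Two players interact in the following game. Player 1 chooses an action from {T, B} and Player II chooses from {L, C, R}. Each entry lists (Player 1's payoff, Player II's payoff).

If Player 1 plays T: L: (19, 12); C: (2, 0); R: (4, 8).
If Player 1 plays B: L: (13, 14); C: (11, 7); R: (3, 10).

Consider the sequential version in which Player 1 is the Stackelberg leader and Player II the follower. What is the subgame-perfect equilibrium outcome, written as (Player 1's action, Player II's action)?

(T, L)

Solve by backward induction (Player 1 leads).
- T → Player II plays L (best of 12, 0, 8); Player 1 gets 19.
- B → Player II plays L (best of 14, 7, 10); Player 1 gets 13.
Among 19, 13, the best is 19 at T. Subgame-perfect outcome: (T, L) with payoffs (19, 12).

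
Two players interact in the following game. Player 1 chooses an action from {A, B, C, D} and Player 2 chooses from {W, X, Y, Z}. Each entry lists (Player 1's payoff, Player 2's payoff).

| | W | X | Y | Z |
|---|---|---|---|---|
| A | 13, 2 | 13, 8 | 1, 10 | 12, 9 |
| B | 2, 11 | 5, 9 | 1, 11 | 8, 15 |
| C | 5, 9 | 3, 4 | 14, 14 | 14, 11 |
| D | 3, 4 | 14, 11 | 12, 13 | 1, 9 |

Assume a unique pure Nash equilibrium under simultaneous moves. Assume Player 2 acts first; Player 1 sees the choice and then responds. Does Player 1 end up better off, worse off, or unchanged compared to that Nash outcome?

unchanged

Solve by backward induction (Player 2 leads).
- W: BR = A, leader payoff 2.
- X: BR = D, leader payoff 11.
- Y: BR = C, leader payoff 14.
- Z: BR = C, leader payoff 11.
Player 2's induced payoffs are 2, 11, 14, 11, so Player 2 commits to Y. Subgame-perfect outcome: (C, Y) with payoffs (14, 14).
Under simultaneous play:
Player 1's best replies: W→A; X→D; Y→C; Z→C.
Player 2's best replies: A→Y; B→Z; C→Y; D→Y.
Only (C, Y) has each player best-responding; Nash payoffs (14, 14).
Player 1 earns 14 sequentially versus 14 at the Nash outcome: unchanged.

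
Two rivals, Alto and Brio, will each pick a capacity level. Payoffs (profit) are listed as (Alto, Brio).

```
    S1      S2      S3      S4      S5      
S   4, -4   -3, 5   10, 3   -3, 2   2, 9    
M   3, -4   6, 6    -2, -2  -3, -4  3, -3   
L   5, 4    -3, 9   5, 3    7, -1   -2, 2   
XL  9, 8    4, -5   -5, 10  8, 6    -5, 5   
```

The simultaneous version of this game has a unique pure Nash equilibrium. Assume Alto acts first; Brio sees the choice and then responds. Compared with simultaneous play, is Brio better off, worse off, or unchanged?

unchanged

Solve by backward induction (Alto leads).
- S: Brio compares -4, 5, 3, 2, 9 and picks S5; Alto would get 2.
- M: Brio compares -4, 6, -2, -4, -3 and picks S2; Alto would get 6.
- L: Brio compares 4, 9, 3, -1, 2 and picks S2; Alto would get -3.
- XL: Brio compares 8, -5, 10, 6, 5 and picks S3; Alto would get -5.
Alto's induced payoffs are 2, 6, -3, -5, so Alto commits to M. Subgame-perfect outcome: (M, S2) with payoffs (6, 6).
Under simultaneous play:
Alto's best replies: S1→XL; S2→M; S3→S; S4→XL; S5→M.
Brio's best replies: S→S5; M→S2; L→S2; XL→S3.
Only (M, S2) has each player best-responding; Nash payoffs (6, 6).
Brio earns 6 sequentially versus 6 at the Nash outcome: unchanged.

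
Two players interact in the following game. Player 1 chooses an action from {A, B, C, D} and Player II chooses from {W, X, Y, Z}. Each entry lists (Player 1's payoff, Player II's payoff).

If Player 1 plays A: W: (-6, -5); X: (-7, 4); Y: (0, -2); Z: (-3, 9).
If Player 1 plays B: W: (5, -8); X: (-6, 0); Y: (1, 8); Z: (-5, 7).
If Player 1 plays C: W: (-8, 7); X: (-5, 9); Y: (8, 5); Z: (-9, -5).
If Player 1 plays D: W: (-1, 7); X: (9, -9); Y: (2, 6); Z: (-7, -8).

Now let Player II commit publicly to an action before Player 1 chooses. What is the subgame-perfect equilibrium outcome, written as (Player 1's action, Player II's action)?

Work backward from Player 1's decision.
- W: BR = B, leader payoff -8.
- X: BR = D, leader payoff -9.
- Y: BR = C, leader payoff 5.
- Z: BR = A, leader payoff 9.
Player II's induced payoffs are -8, -9, 5, 9, so Player II commits to Z. Subgame-perfect outcome: (A, Z) with payoffs (-3, 9).

(A, Z)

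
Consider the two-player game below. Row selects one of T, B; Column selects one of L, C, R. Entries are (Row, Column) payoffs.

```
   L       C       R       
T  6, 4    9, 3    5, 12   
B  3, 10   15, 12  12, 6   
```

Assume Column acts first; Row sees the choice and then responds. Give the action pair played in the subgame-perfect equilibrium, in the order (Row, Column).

Backward induction with Column moving first.
- L → Row plays T (best of 6, 3); Column gets 4.
- C → Row plays B (best of 9, 15); Column gets 12.
- R → Row plays B (best of 5, 12); Column gets 6.
Maximizing over 4, 12, 6, Column chooses C. Subgame-perfect outcome: (B, C) with payoffs (15, 12).

(B, C)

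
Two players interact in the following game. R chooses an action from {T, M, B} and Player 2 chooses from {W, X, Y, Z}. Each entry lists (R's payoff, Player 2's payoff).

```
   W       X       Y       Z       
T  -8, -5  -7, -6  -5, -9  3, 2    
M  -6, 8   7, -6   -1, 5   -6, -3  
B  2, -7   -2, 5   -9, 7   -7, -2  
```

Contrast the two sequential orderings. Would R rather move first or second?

If R leads: Player 2's best replies are T→Z, M→W, B→Y; R's induced payoffs 3, -6, -9; outcome (T, Z), payoffs (3, 2).
If Player 2 leads: R's best replies are W→B, X→M, Y→M, Z→T; Player 2's induced payoffs -7, -6, 5, 2; outcome (M, Y), payoffs (-1, 5).
R gets 3 moving first and -1 moving second, so R prefers to move first.

first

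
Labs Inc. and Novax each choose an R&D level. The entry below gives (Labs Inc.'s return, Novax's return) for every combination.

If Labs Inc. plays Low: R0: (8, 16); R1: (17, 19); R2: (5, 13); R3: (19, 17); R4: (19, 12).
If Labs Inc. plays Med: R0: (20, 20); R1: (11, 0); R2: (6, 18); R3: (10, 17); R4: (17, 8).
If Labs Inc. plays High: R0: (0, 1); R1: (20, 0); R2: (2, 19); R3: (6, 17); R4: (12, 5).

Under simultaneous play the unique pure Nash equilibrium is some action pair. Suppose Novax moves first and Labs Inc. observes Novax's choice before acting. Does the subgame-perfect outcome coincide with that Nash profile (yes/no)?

yes

Backward induction with Novax moving first.
- R0: BR = Med, leader payoff 20.
- R1: BR = High, leader payoff 0.
- R2: BR = Med, leader payoff 18.
- R3: BR = Low, leader payoff 17.
- R4: BR = Low, leader payoff 12.
Maximizing over 20, 0, 18, 17, 12, Novax chooses R0. Subgame-perfect outcome: (Med, R0) with payoffs (20, 20).
Under simultaneous play:
Labs Inc.'s best replies: R0→Med; R1→High; R2→Med; R3→Low; R4→Low.
Novax's best replies: Low→R1; Med→R0; High→R2.
The unique mutual best reply is (Med, R0), giving (20, 20).
Sequential outcome (Med, R0) coincides with the Nash profile (Med, R0).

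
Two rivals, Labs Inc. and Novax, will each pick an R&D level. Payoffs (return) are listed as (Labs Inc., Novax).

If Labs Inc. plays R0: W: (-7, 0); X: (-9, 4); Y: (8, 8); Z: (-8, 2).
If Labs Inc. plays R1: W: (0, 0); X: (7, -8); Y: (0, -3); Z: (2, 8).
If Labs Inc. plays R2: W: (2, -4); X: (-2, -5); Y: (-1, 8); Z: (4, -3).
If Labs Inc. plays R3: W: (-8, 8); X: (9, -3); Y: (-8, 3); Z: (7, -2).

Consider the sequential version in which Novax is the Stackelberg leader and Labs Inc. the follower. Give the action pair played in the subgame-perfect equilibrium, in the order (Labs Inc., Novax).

Work backward from Labs Inc.'s decision.
- W → Labs Inc. plays R2 (best of -7, 0, 2, -8); Novax gets -4.
- X → Labs Inc. plays R3 (best of -9, 7, -2, 9); Novax gets -3.
- Y → Labs Inc. plays R0 (best of 8, 0, -1, -8); Novax gets 8.
- Z → Labs Inc. plays R3 (best of -8, 2, 4, 7); Novax gets -2.
Maximizing over -4, -3, 8, -2, Novax chooses Y. Subgame-perfect outcome: (R0, Y) with payoffs (8, 8).

(R0, Y)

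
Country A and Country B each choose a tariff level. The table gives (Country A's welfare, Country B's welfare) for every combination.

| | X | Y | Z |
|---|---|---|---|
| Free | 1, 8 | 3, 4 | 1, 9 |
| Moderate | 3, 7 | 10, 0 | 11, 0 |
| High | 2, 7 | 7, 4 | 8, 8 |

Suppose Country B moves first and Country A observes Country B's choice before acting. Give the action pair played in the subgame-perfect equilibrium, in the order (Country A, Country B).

Solve by backward induction (Country B leads).
- X → Country A plays Moderate (best of 1, 3, 2); Country B gets 7.
- Y → Country A plays Moderate (best of 3, 10, 7); Country B gets 0.
- Z → Country A plays Moderate (best of 1, 11, 8); Country B gets 0.
Among 7, 0, 0, the best is 7 at X. Subgame-perfect outcome: (Moderate, X) with payoffs (3, 7).

(Moderate, X)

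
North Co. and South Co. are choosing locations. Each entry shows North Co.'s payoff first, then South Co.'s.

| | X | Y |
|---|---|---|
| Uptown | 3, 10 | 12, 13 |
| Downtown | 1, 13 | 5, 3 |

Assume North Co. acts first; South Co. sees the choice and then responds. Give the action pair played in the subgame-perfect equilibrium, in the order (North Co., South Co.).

Solve by backward induction (North Co. leads).
- Uptown: South Co. compares 10, 13 and picks Y; North Co. would get 12.
- Downtown: South Co. compares 13, 3 and picks X; North Co. would get 1.
North Co.'s induced payoffs are 12, 1, so North Co. commits to Uptown. Subgame-perfect outcome: (Uptown, Y) with payoffs (12, 13).

(Uptown, Y)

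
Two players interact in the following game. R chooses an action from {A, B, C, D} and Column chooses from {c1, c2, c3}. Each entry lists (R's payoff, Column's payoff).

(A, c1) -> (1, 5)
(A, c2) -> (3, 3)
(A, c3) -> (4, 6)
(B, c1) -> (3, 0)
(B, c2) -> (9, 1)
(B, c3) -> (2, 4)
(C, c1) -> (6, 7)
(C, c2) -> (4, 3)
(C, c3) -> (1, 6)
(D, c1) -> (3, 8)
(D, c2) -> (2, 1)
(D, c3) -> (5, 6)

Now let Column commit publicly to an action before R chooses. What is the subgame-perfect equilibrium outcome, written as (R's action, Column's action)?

R best-responds to each possible Column move:
- c1 → R plays C (best of 1, 3, 6, 3); Column gets 7.
- c2 → R plays B (best of 3, 9, 4, 2); Column gets 1.
- c3 → R plays D (best of 4, 2, 1, 5); Column gets 6.
Maximizing over 7, 1, 6, Column chooses c1. Subgame-perfect outcome: (C, c1) with payoffs (6, 7).

(C, c1)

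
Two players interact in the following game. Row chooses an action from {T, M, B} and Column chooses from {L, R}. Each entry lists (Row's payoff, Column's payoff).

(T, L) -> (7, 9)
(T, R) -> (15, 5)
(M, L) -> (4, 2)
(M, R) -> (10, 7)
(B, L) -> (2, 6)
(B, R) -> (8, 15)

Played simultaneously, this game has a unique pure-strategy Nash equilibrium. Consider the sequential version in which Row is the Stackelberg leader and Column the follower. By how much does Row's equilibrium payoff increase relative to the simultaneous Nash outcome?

Solve by backward induction (Row leads).
- T: BR = L, leader payoff 7.
- M: BR = R, leader payoff 10.
- B: BR = R, leader payoff 8.
Among 7, 10, 8, the best is 10 at M. Subgame-perfect outcome: (M, R) with payoffs (10, 7).
For the simultaneous game, intersect best replies.
Row's best replies: L→T; R→T.
Column's best replies: T→L; M→R; B→R.
Only (T, L) has each player best-responding; Nash payoffs (7, 9).
Row's commitment gain: 10 − 7 = 3.

3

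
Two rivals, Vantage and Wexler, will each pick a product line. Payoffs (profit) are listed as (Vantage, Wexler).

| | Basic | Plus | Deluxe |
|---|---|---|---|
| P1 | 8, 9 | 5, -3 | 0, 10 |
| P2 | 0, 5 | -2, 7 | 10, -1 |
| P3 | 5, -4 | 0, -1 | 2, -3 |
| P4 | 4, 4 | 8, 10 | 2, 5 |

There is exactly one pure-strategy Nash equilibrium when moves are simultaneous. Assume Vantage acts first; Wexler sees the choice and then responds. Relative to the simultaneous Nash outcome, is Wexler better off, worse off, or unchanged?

Solve by backward induction (Vantage leads).
- P1: BR = Deluxe, leader payoff 0.
- P2: BR = Plus, leader payoff -2.
- P3: BR = Plus, leader payoff 0.
- P4: BR = Plus, leader payoff 8.
Vantage's induced payoffs are 0, -2, 0, 8, so Vantage commits to P4. Subgame-perfect outcome: (P4, Plus) with payoffs (8, 10).
Under simultaneous play:
Vantage's best replies: Basic→P1; Plus→P4; Deluxe→P2.
Wexler's best replies: P1→Deluxe; P2→Plus; P3→Plus; P4→Plus.
Only (P4, Plus) has each player best-responding; Nash payoffs (8, 10).
Wexler earns 10 sequentially versus 10 at the Nash outcome: unchanged.

unchanged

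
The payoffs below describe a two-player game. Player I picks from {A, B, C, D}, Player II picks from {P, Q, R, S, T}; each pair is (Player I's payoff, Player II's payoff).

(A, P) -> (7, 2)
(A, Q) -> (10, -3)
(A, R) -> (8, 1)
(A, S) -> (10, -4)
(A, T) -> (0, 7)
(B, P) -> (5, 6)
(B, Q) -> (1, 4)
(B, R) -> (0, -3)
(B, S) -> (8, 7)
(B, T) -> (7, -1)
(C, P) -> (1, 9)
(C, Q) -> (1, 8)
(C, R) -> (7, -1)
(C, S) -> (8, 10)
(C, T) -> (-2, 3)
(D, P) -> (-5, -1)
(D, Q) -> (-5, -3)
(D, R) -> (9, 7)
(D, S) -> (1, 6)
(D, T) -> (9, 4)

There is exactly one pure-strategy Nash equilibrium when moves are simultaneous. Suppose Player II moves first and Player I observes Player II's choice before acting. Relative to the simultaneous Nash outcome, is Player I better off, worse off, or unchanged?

unchanged

Backward induction with Player II moving first.
- P → Player I plays A (best of 7, 5, 1, -5); Player II gets 2.
- Q → Player I plays A (best of 10, 1, 1, -5); Player II gets -3.
- R → Player I plays D (best of 8, 0, 7, 9); Player II gets 7.
- S → Player I plays A (best of 10, 8, 8, 1); Player II gets -4.
- T → Player I plays D (best of 0, 7, -2, 9); Player II gets 4.
Player II's induced payoffs are 2, -3, 7, -4, 4, so Player II commits to R. Subgame-perfect outcome: (D, R) with payoffs (9, 7).
Now find the simultaneous Nash equilibrium.
Player I's best replies: P→A; Q→A; R→D; S→A; T→D.
Player II's best replies: A→T; B→S; C→S; D→R.
Only (D, R) has each player best-responding; Nash payoffs (9, 7).
Player I earns 9 sequentially versus 9 at the Nash outcome: unchanged.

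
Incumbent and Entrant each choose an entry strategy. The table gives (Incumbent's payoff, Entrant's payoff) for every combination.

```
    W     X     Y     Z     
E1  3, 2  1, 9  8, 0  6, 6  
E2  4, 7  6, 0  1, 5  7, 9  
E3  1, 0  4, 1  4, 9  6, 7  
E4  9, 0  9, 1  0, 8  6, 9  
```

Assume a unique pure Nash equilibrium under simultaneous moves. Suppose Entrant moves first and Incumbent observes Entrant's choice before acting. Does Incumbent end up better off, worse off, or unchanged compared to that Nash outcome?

unchanged

Incumbent best-responds to each possible Entrant move:
- W: BR = E4, leader payoff 0.
- X: BR = E4, leader payoff 1.
- Y: BR = E1, leader payoff 0.
- Z: BR = E2, leader payoff 9.
Among 0, 1, 0, 9, the best is 9 at Z. Subgame-perfect outcome: (E2, Z) with payoffs (7, 9).
Under simultaneous play:
Incumbent's best replies: W→E4; X→E4; Y→E1; Z→E2.
Entrant's best replies: E1→X; E2→Z; E3→Y; E4→Z.
Only (E2, Z) has each player best-responding; Nash payoffs (7, 9).
Incumbent earns 7 sequentially versus 7 at the Nash outcome: unchanged.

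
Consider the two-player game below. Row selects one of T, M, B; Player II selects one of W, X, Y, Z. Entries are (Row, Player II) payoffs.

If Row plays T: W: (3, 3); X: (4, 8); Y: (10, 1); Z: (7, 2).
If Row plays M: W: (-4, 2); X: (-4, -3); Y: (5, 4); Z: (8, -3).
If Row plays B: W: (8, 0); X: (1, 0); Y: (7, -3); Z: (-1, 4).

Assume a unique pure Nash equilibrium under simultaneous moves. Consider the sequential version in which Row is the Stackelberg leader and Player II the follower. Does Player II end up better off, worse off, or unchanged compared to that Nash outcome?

Player II best-responds to each possible Row move:
- T: Player II compares 3, 8, 1, 2 and picks X; Row would get 4.
- M: Player II compares 2, -3, 4, -3 and picks Y; Row would get 5.
- B: Player II compares 0, 0, -3, 4 and picks Z; Row would get -1.
Maximizing over 4, 5, -1, Row chooses M. Subgame-perfect outcome: (M, Y) with payoffs (5, 4).
Under simultaneous play:
Row's best replies: W→B; X→T; Y→T; Z→M.
Player II's best replies: T→X; M→Y; B→Z.
Only (T, X) has each player best-responding; Nash payoffs (4, 8).
Player II earns 4 sequentially versus 8 at the Nash outcome: worse off.

worse off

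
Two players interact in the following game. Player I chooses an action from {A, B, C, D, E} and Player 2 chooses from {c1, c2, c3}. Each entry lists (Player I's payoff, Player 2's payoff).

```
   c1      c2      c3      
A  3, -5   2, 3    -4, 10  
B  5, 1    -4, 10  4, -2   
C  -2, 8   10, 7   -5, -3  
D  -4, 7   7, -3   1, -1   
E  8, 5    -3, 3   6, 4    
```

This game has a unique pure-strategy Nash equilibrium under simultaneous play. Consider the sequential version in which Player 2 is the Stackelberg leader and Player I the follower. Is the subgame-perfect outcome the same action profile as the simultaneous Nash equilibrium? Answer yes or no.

no

Backward induction with Player 2 moving first.
- c1 → Player I plays E (best of 3, 5, -2, -4, 8); Player 2 gets 5.
- c2 → Player I plays C (best of 2, -4, 10, 7, -3); Player 2 gets 7.
- c3 → Player I plays E (best of -4, 4, -5, 1, 6); Player 2 gets 4.
Player 2's induced payoffs are 5, 7, 4, so Player 2 commits to c2. Subgame-perfect outcome: (C, c2) with payoffs (10, 7).
Under simultaneous play:
Player I's best replies: c1→E; c2→C; c3→E.
Player 2's best replies: A→c3; B→c2; C→c1; D→c1; E→c1.
Only (E, c1) has each player best-responding; Nash payoffs (8, 5).
Sequential outcome (C, c2) differs from the Nash profile (E, c1).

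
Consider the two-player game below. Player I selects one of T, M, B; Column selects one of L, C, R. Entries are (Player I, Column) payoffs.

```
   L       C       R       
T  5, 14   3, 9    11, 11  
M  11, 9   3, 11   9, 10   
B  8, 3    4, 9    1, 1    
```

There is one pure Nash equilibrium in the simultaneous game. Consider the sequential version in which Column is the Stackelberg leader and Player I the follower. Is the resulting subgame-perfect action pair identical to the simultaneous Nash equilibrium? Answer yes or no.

Player I best-responds to each possible Column move:
- L: Player I compares 5, 11, 8 and picks M; Column would get 9.
- C: Player I compares 3, 3, 4 and picks B; Column would get 9.
- R: Player I compares 11, 9, 1 and picks T; Column would get 11.
Among 9, 9, 11, the best is 11 at R. Subgame-perfect outcome: (T, R) with payoffs (11, 11).
Under simultaneous play:
Player I's best replies: L→M; C→B; R→T.
Column's best replies: T→L; M→C; B→C.
The unique mutual best reply is (B, C), giving (4, 9).
Sequential outcome (T, R) differs from the Nash profile (B, C).

no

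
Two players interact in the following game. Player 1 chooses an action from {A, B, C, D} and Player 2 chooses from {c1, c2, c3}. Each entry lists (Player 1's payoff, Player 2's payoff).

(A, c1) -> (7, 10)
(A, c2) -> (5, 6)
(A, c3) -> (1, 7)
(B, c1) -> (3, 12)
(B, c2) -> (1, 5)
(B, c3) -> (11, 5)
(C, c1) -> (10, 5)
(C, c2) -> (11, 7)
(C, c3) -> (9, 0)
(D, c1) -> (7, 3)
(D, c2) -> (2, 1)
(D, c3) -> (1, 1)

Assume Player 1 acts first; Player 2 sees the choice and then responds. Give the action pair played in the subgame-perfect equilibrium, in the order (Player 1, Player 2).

(C, c2)

Solve by backward induction (Player 1 leads).
- A: BR = c1, leader payoff 7.
- B: BR = c1, leader payoff 3.
- C: BR = c2, leader payoff 11.
- D: BR = c1, leader payoff 7.
Among 7, 3, 11, 7, the best is 11 at C. Subgame-perfect outcome: (C, c2) with payoffs (11, 7).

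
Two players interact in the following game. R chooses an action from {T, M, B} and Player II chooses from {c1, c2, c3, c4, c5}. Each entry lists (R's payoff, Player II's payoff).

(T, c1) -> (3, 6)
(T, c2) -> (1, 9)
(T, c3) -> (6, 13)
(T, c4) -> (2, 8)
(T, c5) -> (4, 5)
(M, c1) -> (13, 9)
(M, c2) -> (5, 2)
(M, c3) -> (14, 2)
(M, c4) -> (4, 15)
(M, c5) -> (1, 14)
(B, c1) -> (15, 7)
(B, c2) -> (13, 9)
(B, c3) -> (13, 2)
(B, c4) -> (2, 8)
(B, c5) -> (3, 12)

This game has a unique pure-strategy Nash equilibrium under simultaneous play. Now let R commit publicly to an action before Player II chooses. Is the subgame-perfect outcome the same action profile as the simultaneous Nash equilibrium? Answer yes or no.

no

Player II best-responds to each possible R move:
- T: Player II compares 6, 9, 13, 8, 5 and picks c3; R would get 6.
- M: Player II compares 9, 2, 2, 15, 14 and picks c4; R would get 4.
- B: Player II compares 7, 9, 2, 8, 12 and picks c5; R would get 3.
Among 6, 4, 3, the best is 6 at T. Subgame-perfect outcome: (T, c3) with payoffs (6, 13).
Under simultaneous play:
R's best replies: c1→B; c2→B; c3→M; c4→M; c5→T.
Player II's best replies: T→c3; M→c4; B→c5.
The unique mutual best reply is (M, c4), giving (4, 15).
Sequential outcome (T, c3) differs from the Nash profile (M, c4).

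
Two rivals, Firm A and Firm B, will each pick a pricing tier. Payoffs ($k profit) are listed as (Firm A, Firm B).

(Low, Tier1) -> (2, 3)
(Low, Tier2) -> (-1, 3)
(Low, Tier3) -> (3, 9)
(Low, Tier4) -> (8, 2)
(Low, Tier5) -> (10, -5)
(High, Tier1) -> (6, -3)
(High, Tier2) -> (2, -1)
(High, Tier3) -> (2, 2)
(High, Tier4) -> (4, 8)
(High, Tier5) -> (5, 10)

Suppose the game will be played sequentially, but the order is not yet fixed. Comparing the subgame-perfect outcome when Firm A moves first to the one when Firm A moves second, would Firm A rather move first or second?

first

If Firm A leads: Firm B's best replies are Low→Tier3, High→Tier5; Firm A's induced payoffs 3, 5; outcome (High, Tier5), payoffs (5, 10).
If Firm B leads: Firm A's best replies are Tier1→High, Tier2→High, Tier3→Low, Tier4→Low, Tier5→Low; Firm B's induced payoffs -3, -1, 9, 2, -5; outcome (Low, Tier3), payoffs (3, 9).
Firm A gets 5 moving first and 3 moving second, so Firm A prefers to move first.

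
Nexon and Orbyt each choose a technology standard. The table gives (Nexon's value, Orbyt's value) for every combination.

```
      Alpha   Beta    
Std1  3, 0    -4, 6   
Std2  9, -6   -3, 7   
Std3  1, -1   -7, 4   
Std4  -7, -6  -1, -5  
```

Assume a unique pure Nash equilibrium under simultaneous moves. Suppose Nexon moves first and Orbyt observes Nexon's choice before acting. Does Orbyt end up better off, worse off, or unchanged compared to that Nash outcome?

unchanged

Orbyt best-responds to each possible Nexon move:
- Std1: Orbyt compares 0, 6 and picks Beta; Nexon would get -4.
- Std2: Orbyt compares -6, 7 and picks Beta; Nexon would get -3.
- Std3: Orbyt compares -1, 4 and picks Beta; Nexon would get -7.
- Std4: Orbyt compares -6, -5 and picks Beta; Nexon would get -1.
Nexon's induced payoffs are -4, -3, -7, -1, so Nexon commits to Std4. Subgame-perfect outcome: (Std4, Beta) with payoffs (-1, -5).
Now find the simultaneous Nash equilibrium.
Nexon's best replies: Alpha→Std2; Beta→Std4.
Orbyt's best replies: Std1→Beta; Std2→Beta; Std3→Beta; Std4→Beta.
Only (Std4, Beta) has each player best-responding; Nash payoffs (-1, -5).
Orbyt earns -5 sequentially versus -5 at the Nash outcome: unchanged.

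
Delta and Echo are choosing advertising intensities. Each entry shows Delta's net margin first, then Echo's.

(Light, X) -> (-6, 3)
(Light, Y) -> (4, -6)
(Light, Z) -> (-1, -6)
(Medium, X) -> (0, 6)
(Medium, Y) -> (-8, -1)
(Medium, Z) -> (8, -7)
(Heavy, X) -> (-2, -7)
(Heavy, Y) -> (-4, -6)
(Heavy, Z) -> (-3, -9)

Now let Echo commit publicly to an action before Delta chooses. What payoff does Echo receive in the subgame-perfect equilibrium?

6

Backward induction with Echo moving first.
- X → Delta plays Medium (best of -6, 0, -2); Echo gets 6.
- Y → Delta plays Light (best of 4, -8, -4); Echo gets -6.
- Z → Delta plays Medium (best of -1, 8, -3); Echo gets -7.
Echo's induced payoffs are 6, -6, -7, so Echo commits to X. Subgame-perfect outcome: (Medium, X) with payoffs (0, 6).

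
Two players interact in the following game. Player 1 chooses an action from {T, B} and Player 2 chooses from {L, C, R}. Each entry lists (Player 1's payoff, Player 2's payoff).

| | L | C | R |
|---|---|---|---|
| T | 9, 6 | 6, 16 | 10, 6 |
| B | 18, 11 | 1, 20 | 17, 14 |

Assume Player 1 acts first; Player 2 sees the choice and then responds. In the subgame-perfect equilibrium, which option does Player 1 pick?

Player 2 best-responds to each possible Player 1 move:
- T: Player 2 compares 6, 16, 6 and picks C; Player 1 would get 6.
- B: Player 2 compares 11, 20, 14 and picks C; Player 1 would get 1.
Among 6, 1, the best is 6 at T. Subgame-perfect outcome: (T, C) with payoffs (6, 16).

T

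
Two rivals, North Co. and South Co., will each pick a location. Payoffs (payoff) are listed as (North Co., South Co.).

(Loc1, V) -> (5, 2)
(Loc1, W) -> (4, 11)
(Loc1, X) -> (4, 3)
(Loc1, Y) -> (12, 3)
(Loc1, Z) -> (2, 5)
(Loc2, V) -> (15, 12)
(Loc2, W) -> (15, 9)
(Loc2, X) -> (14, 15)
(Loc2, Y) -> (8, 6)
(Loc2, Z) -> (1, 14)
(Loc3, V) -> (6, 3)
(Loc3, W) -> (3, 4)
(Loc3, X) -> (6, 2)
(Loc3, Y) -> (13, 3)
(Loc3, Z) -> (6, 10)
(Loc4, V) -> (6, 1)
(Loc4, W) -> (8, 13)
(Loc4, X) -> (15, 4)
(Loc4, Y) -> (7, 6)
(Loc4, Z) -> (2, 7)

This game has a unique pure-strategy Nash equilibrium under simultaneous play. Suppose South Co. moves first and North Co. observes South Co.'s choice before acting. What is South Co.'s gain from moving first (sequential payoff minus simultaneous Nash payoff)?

2

Backward induction with South Co. moving first.
- V: North Co. compares 5, 15, 6, 6 and picks Loc2; South Co. would get 12.
- W: North Co. compares 4, 15, 3, 8 and picks Loc2; South Co. would get 9.
- X: North Co. compares 4, 14, 6, 15 and picks Loc4; South Co. would get 4.
- Y: North Co. compares 12, 8, 13, 7 and picks Loc3; South Co. would get 3.
- Z: North Co. compares 2, 1, 6, 2 and picks Loc3; South Co. would get 10.
Among 12, 9, 4, 3, 10, the best is 12 at V. Subgame-perfect outcome: (Loc2, V) with payoffs (15, 12).
Now find the simultaneous Nash equilibrium.
North Co.'s best replies: V→Loc2; W→Loc2; X→Loc4; Y→Loc3; Z→Loc3.
South Co.'s best replies: Loc1→W; Loc2→X; Loc3→Z; Loc4→W.
Only (Loc3, Z) has each player best-responding; Nash payoffs (6, 10).
South Co.'s commitment gain: 12 − 10 = 2.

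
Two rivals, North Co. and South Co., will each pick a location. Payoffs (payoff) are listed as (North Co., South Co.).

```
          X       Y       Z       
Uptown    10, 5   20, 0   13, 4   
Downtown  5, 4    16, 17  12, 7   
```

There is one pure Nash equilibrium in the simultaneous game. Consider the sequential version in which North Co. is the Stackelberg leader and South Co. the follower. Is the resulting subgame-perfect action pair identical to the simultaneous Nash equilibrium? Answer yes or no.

no

Work backward from South Co.'s decision.
- Uptown: South Co. compares 5, 0, 4 and picks X; North Co. would get 10.
- Downtown: South Co. compares 4, 17, 7 and picks Y; North Co. would get 16.
North Co.'s induced payoffs are 10, 16, so North Co. commits to Downtown. Subgame-perfect outcome: (Downtown, Y) with payoffs (16, 17).
Under simultaneous play:
North Co.'s best replies: X→Uptown; Y→Uptown; Z→Uptown.
South Co.'s best replies: Uptown→X; Downtown→Y.
Only (Uptown, X) has each player best-responding; Nash payoffs (10, 5).
Sequential outcome (Downtown, Y) differs from the Nash profile (Uptown, X).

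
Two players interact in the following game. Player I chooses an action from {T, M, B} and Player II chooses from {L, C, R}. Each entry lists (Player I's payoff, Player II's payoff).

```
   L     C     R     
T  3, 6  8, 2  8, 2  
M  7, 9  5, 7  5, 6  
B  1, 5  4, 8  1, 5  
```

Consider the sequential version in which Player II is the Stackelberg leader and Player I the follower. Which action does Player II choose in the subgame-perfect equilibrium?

L

Backward induction with Player II moving first.
- L: Player I compares 3, 7, 1 and picks M; Player II would get 9.
- C: Player I compares 8, 5, 4 and picks T; Player II would get 2.
- R: Player I compares 8, 5, 1 and picks T; Player II would get 2.
Maximizing over 9, 2, 2, Player II chooses L. Subgame-perfect outcome: (M, L) with payoffs (7, 9).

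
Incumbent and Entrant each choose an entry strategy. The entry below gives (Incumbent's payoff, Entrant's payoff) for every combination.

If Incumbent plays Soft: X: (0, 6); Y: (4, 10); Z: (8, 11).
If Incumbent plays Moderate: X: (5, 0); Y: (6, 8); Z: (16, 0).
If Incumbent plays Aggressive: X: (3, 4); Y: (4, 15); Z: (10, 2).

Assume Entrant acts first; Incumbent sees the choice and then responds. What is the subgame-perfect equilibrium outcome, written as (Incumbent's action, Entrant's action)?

Incumbent best-responds to each possible Entrant move:
- X → Incumbent plays Moderate (best of 0, 5, 3); Entrant gets 0.
- Y → Incumbent plays Moderate (best of 4, 6, 4); Entrant gets 8.
- Z → Incumbent plays Moderate (best of 8, 16, 10); Entrant gets 0.
Maximizing over 0, 8, 0, Entrant chooses Y. Subgame-perfect outcome: (Moderate, Y) with payoffs (6, 8).

(Moderate, Y)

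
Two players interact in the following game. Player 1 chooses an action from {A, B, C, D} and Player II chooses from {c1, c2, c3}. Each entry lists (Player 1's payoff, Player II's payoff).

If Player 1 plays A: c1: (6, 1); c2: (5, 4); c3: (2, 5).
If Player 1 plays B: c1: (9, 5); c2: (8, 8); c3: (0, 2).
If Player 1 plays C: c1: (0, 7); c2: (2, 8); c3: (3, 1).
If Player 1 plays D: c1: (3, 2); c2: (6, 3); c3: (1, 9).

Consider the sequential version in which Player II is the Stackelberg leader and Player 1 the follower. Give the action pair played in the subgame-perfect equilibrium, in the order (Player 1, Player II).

Backward induction with Player II moving first.
- c1: Player 1 compares 6, 9, 0, 3 and picks B; Player II would get 5.
- c2: Player 1 compares 5, 8, 2, 6 and picks B; Player II would get 8.
- c3: Player 1 compares 2, 0, 3, 1 and picks C; Player II would get 1.
Among 5, 8, 1, the best is 8 at c2. Subgame-perfect outcome: (B, c2) with payoffs (8, 8).

(B, c2)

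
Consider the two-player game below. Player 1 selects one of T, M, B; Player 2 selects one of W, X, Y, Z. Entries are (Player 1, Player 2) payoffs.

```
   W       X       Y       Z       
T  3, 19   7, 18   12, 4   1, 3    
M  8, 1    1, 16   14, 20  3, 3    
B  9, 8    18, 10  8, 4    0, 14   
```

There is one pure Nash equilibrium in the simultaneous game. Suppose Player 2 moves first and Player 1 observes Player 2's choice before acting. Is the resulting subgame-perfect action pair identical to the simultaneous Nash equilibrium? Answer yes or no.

yes

Solve by backward induction (Player 2 leads).
- W: Player 1 compares 3, 8, 9 and picks B; Player 2 would get 8.
- X: Player 1 compares 7, 1, 18 and picks B; Player 2 would get 10.
- Y: Player 1 compares 12, 14, 8 and picks M; Player 2 would get 20.
- Z: Player 1 compares 1, 3, 0 and picks M; Player 2 would get 3.
Player 2's induced payoffs are 8, 10, 20, 3, so Player 2 commits to Y. Subgame-perfect outcome: (M, Y) with payoffs (14, 20).
Now find the simultaneous Nash equilibrium.
Player 1's best replies: W→B; X→B; Y→M; Z→M.
Player 2's best replies: T→W; M→Y; B→Z.
The unique mutual best reply is (M, Y), giving (14, 20).
Sequential outcome (M, Y) coincides with the Nash profile (M, Y).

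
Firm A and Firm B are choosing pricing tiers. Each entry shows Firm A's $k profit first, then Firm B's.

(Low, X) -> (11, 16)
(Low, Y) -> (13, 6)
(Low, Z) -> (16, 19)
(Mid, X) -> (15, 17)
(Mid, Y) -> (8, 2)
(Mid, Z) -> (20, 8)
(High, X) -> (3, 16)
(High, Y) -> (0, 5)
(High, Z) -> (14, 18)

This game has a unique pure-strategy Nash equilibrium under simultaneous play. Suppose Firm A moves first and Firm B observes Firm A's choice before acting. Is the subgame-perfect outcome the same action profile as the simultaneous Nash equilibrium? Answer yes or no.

no

Firm B best-responds to each possible Firm A move:
- Low: Firm B compares 16, 6, 19 and picks Z; Firm A would get 16.
- Mid: Firm B compares 17, 2, 8 and picks X; Firm A would get 15.
- High: Firm B compares 16, 5, 18 and picks Z; Firm A would get 14.
Firm A's induced payoffs are 16, 15, 14, so Firm A commits to Low. Subgame-perfect outcome: (Low, Z) with payoffs (16, 19).
For the simultaneous game, intersect best replies.
Firm A's best replies: X→Mid; Y→Low; Z→Mid.
Firm B's best replies: Low→Z; Mid→X; High→Z.
Only (Mid, X) has each player best-responding; Nash payoffs (15, 17).
Sequential outcome (Low, Z) differs from the Nash profile (Mid, X).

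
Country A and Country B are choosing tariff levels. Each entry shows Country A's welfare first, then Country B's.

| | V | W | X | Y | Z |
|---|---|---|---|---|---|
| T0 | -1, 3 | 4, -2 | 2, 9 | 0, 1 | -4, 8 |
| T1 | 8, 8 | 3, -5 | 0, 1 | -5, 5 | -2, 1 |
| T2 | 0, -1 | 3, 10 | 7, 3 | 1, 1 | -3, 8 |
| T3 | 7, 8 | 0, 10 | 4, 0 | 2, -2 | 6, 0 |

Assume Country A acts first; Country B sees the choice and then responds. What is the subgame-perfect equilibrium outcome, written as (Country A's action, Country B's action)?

(T1, V)

Work backward from Country B's decision.
- T0: Country B compares 3, -2, 9, 1, 8 and picks X; Country A would get 2.
- T1: Country B compares 8, -5, 1, 5, 1 and picks V; Country A would get 8.
- T2: Country B compares -1, 10, 3, 1, 8 and picks W; Country A would get 3.
- T3: Country B compares 8, 10, 0, -2, 0 and picks W; Country A would get 0.
Among 2, 8, 3, 0, the best is 8 at T1. Subgame-perfect outcome: (T1, V) with payoffs (8, 8).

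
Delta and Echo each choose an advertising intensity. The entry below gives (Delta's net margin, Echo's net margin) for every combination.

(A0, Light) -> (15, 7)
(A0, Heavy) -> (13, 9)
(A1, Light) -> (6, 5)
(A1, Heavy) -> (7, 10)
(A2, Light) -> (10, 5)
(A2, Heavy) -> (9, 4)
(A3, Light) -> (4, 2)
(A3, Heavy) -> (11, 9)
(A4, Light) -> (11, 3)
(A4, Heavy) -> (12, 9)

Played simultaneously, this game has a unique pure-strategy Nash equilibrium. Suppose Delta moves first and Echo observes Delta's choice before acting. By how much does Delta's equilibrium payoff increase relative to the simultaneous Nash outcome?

0

Solve by backward induction (Delta leads).
- A0 → Echo plays Heavy (best of 7, 9); Delta gets 13.
- A1 → Echo plays Heavy (best of 5, 10); Delta gets 7.
- A2 → Echo plays Light (best of 5, 4); Delta gets 10.
- A3 → Echo plays Heavy (best of 2, 9); Delta gets 11.
- A4 → Echo plays Heavy (best of 3, 9); Delta gets 12.
Maximizing over 13, 7, 10, 11, 12, Delta chooses A0. Subgame-perfect outcome: (A0, Heavy) with payoffs (13, 9).
For the simultaneous game, intersect best replies.
Delta's best replies: Light→A0; Heavy→A0.
Echo's best replies: A0→Heavy; A1→Heavy; A2→Light; A3→Heavy; A4→Heavy.
The unique mutual best reply is (A0, Heavy), giving (13, 9).
Delta's commitment gain: 13 − 13 = 0.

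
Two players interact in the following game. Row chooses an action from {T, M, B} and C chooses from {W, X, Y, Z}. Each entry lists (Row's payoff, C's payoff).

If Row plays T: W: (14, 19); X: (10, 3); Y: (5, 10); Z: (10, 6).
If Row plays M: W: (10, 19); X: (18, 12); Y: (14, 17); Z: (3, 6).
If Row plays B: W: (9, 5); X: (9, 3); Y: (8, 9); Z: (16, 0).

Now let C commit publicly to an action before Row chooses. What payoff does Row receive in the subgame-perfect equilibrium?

14

Backward induction with C moving first.
- W → Row plays T (best of 14, 10, 9); C gets 19.
- X → Row plays M (best of 10, 18, 9); C gets 12.
- Y → Row plays M (best of 5, 14, 8); C gets 17.
- Z → Row plays B (best of 10, 3, 16); C gets 0.
Maximizing over 19, 12, 17, 0, C chooses W. Subgame-perfect outcome: (T, W) with payoffs (14, 19).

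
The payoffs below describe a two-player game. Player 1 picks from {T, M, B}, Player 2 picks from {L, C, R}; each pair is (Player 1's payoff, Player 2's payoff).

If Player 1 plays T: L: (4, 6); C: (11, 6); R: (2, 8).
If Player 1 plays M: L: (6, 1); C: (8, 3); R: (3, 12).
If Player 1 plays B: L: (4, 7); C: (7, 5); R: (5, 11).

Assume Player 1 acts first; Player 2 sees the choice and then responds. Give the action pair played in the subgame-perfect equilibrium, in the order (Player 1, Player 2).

(B, R)

Backward induction with Player 1 moving first.
- T: Player 2 compares 6, 6, 8 and picks R; Player 1 would get 2.
- M: Player 2 compares 1, 3, 12 and picks R; Player 1 would get 3.
- B: Player 2 compares 7, 5, 11 and picks R; Player 1 would get 5.
Maximizing over 2, 3, 5, Player 1 chooses B. Subgame-perfect outcome: (B, R) with payoffs (5, 11).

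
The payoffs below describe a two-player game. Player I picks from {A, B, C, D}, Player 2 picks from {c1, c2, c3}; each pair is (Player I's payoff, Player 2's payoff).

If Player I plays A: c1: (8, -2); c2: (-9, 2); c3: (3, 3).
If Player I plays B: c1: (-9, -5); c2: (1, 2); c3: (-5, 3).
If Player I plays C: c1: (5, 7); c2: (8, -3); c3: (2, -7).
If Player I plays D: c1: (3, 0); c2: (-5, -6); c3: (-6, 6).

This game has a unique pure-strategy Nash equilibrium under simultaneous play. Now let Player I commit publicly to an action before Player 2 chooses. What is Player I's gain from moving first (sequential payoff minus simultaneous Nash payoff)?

2

Backward induction with Player I moving first.
- A: BR = c3, leader payoff 3.
- B: BR = c3, leader payoff -5.
- C: BR = c1, leader payoff 5.
- D: BR = c3, leader payoff -6.
Among 3, -5, 5, -6, the best is 5 at C. Subgame-perfect outcome: (C, c1) with payoffs (5, 7).
Now find the simultaneous Nash equilibrium.
Player I's best replies: c1→A; c2→C; c3→A.
Player 2's best replies: A→c3; B→c3; C→c1; D→c3.
The unique mutual best reply is (A, c3), giving (3, 3).
Player I's commitment gain: 5 − 3 = 2.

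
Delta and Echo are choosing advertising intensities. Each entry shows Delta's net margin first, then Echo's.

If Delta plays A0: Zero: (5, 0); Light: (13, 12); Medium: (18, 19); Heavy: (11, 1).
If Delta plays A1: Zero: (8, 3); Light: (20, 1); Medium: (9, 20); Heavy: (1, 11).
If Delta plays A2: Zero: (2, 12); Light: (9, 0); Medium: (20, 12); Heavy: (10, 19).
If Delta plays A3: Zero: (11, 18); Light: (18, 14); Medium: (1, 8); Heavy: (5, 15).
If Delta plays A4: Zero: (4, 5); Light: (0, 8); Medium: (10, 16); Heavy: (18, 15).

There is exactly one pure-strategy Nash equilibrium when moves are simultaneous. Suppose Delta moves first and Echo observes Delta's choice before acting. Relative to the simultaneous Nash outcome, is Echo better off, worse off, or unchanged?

Backward induction with Delta moving first.
- A0: Echo compares 0, 12, 19, 1 and picks Medium; Delta would get 18.
- A1: Echo compares 3, 1, 20, 11 and picks Medium; Delta would get 9.
- A2: Echo compares 12, 0, 12, 19 and picks Heavy; Delta would get 10.
- A3: Echo compares 18, 14, 8, 15 and picks Zero; Delta would get 11.
- A4: Echo compares 5, 8, 16, 15 and picks Medium; Delta would get 10.
Maximizing over 18, 9, 10, 11, 10, Delta chooses A0. Subgame-perfect outcome: (A0, Medium) with payoffs (18, 19).
For the simultaneous game, intersect best replies.
Delta's best replies: Zero→A3; Light→A1; Medium→A2; Heavy→A4.
Echo's best replies: A0→Medium; A1→Medium; A2→Heavy; A3→Zero; A4→Medium.
Only (A3, Zero) has each player best-responding; Nash payoffs (11, 18).
Echo earns 19 sequentially versus 18 at the Nash outcome: better off.

better off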